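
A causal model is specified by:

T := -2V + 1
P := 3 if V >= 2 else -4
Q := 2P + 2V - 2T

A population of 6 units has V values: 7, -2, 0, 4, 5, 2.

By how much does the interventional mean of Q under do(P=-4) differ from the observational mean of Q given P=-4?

22

The intervention sets P=-4 in all 6 units regardless of V. Recomputing Q per unit gives 32, -22, -10, 14, 20, 2; average 6.
Observing P=-4 restricts to units where P's equation naturally yields -4: V ∈ {-2, 0}. In that subpopulation Q = -22, -10, mean -16.
Difference = 6 − (-16) = 22.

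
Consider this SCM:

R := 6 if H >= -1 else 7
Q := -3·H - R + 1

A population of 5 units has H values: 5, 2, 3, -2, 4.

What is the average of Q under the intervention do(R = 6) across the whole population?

Under do(R=6), R's equation is replaced by R=6 for every unit. Per-unit Q: -20, -11, -14, 1, -17. Mean = -12.2.

-12.2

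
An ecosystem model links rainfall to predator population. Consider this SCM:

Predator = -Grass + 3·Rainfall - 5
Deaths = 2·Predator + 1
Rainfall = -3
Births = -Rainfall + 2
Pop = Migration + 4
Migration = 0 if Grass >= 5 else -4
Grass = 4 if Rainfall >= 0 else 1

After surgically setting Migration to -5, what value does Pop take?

Intervening sets Migration = -5 and removes its equation (Migration = 0 if Grass >= 5 else -4).
Pop = Migration + 4  [with Migration=-5]  = -1

-1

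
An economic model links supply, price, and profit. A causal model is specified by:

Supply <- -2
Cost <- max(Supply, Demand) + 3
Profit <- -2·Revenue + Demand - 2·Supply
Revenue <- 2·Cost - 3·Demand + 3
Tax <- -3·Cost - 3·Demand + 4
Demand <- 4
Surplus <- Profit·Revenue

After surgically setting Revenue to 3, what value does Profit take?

2

Under do(Revenue=3), the mechanism Revenue <- 2·Cost - 3·Demand + 3 is discarded; Revenue is fixed at 3.
Profit = -2·Revenue + Demand - 2·Supply  [with Revenue=3, Demand=4, Supply=-2]  = 2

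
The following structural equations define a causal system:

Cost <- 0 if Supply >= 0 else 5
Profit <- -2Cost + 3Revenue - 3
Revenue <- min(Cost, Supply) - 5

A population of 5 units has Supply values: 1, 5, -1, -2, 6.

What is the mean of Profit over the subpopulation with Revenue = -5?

-18

Conditioning on Revenue=-5 selects the 3 unit(s) with Supply ∈ {1, 5, 6}. Their Profit values: -18, -18, -18. Mean = -18.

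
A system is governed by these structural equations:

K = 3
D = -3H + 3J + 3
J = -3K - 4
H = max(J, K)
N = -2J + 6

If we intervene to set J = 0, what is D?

-6

Under do(J=0), the mechanism J = -3K - 4 is discarded; J is fixed at 0.
H = max(J, K)  [with J=0, K=3]  = 3
D = -3H + 3J + 3  [with H=3, J=0]  = -6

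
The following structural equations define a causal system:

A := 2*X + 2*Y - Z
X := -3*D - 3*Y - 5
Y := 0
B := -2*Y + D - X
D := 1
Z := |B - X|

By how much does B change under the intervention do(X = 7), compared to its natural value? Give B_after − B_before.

The intervention breaks the incoming arrows to X: X := -3*D - 3*Y - 5 no longer applies, and X = 7.
B = -2*Y + D - X  [with Y=0, D=1, X=7]  = -6
Without intervention: X = -3*D - 3*Y - 5  [with D=1, Y=0]  = -8; B = -2*Y + D - X  [with Y=0, D=1, X=-8]  = 9.
Change = -6 − 9 = -15.

-15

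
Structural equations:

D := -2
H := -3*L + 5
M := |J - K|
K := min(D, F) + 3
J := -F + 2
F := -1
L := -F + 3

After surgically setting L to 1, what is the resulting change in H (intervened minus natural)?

9

Intervening sets L = 1 and removes its equation (L := -F + 3).
H = -3*L + 5  [with L=1]  = 2
Without intervention: L = -F + 3  [with F=-1]  = 4; H = -3*L + 5  [with L=4]  = -7.
Change = 2 − (-7) = 9.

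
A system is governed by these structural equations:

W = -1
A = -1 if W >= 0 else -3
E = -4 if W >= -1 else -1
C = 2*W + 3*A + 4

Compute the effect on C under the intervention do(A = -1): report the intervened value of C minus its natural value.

6

Under do(A=-1), the mechanism A = -1 if W >= 0 else -3 is discarded; A is fixed at -1.
C = 2*W + 3*A + 4  [with W=-1, A=-1]  = -1
Without intervention: A = -1 if W >= 0 else -3  [with W=-1]  = -3; C = 2*W + 3*A + 4  [with W=-1, A=-3]  = -7.
Change = -1 − (-7) = 6.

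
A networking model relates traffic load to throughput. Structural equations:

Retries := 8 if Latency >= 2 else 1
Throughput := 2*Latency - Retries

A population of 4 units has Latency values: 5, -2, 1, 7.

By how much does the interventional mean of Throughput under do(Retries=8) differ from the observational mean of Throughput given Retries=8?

Every unit gets Retries=8 under the intervention. Throughput values become 2, -12, -6, 6; E[Throughput|do(Retries=8)] = -2.5.
Observing Retries=8 restricts to units where Retries's equation naturally yields 8: Latency ∈ {5, 7}. In that subpopulation Throughput = 2, 6, mean 4.
Difference = -2.5 − 4 = -6.5.

-6.5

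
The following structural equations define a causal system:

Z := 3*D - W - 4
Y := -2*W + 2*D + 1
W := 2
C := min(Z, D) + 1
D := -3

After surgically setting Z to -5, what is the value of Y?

Under do(Z=-5), the mechanism Z := 3*D - W - 4 is discarded; Z is fixed at -5.
Since Y is not a descendant of the intervened variable, it is unaffected.
Y = -2*W + 2*D + 1  [with W=2, D=-3]  = -9

-9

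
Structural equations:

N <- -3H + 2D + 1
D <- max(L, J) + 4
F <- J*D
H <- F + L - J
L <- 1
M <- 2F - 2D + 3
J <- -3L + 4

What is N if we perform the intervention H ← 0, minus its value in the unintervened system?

15

Under do(H=0), the mechanism H <- F + L - J is discarded; H is fixed at 0.
J = -3L + 4  [with L=1]  = 1
D = max(L, J) + 4  [with L=1, J=1]  = 5
N = -3H + 2D + 1  [with H=0, D=5]  = 11
Without intervention: J = -3L + 4  [with L=1]  = 1; D = max(L, J) + 4  [with L=1, J=1]  = 5; F = J*D  [with J=1, D=5]  = 5; H = F + L - J  [with F=5, L=1, J=1]  = 5; N = -3H + 2D + 1  [with H=5, D=5]  = -4.
Change = 11 − (-4) = 15.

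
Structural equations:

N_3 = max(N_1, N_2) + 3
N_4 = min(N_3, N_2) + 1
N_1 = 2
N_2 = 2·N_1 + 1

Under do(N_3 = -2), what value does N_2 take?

Under do(N_3=-2), the mechanism N_3 = max(N_1, N_2) + 3 is discarded; N_3 is fixed at -2.
Since N_2 is not a descendant of the intervened variable, it is unaffected.
N_2 = 2·N_1 + 1  [with N_1=2]  = 5

5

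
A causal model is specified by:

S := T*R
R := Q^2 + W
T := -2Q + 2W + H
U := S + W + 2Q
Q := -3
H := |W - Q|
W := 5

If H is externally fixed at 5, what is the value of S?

The intervention breaks the incoming arrows to H: H := |W - Q| no longer applies, and H = 5.
T = -2Q + 2W + H  [with Q=-3, W=5, H=5]  = 21
R = Q^2 + W  [with Q=-3, W=5]  = 14
S = T*R  [with T=21, R=14]  = 294

294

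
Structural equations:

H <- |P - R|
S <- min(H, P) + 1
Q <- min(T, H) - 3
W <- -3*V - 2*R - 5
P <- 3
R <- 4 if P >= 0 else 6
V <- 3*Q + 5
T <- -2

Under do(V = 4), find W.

-25

Intervening sets V = 4 and removes its equation (V <- 3*Q + 5).
R = 4 if P >= 0 else 6  [with P=3]  = 4
W = -3*V - 2*R - 5  [with V=4, R=4]  = -25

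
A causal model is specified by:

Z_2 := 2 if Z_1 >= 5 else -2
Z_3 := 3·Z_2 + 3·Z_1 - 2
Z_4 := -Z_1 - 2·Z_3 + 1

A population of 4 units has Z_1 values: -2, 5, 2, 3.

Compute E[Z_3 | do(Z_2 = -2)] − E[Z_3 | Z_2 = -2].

Every unit gets Z_2=-2 under the intervention. Z_3 values become -14, 7, -2, 1; E[Z_3|do(Z_2=-2)] = -2.
Observing Z_2=-2 restricts to units where Z_2's equation naturally yields -2: Z_1 ∈ {-2, 2, 3}. In that subpopulation Z_3 = -14, -2, 1, mean -5.
Difference = -2 − (-5) = 3.

3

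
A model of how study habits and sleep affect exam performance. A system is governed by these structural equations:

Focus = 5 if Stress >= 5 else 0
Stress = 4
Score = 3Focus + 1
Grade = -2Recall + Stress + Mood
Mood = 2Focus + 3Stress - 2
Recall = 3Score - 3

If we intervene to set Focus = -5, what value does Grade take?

Under do(Focus=-5), the mechanism Focus = 5 if Stress >= 5 else 0 is discarded; Focus is fixed at -5.
Score = 3Focus + 1  [with Focus=-5]  = -14
Mood = 2Focus + 3Stress - 2  [with Focus=-5, Stress=4]  = 0
Recall = 3Score - 3  [with Score=-14]  = -45
Grade = -2Recall + Stress + Mood  [with Recall=-45, Stress=4, Mood=0]  = 94

94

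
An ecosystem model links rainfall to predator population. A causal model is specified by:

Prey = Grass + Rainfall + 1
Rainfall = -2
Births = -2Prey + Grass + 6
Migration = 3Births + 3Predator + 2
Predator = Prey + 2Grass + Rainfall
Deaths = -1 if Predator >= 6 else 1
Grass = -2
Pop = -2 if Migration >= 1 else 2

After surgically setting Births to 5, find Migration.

Under do(Births=5), the mechanism Births = -2Prey + Grass + 6 is discarded; Births is fixed at 5.
Prey = Grass + Rainfall + 1  [with Grass=-2, Rainfall=-2]  = -3
Predator = Prey + 2Grass + Rainfall  [with Prey=-3, Grass=-2, Rainfall=-2]  = -9
Migration = 3Births + 3Predator + 2  [with Births=5, Predator=-9]  = -10

-10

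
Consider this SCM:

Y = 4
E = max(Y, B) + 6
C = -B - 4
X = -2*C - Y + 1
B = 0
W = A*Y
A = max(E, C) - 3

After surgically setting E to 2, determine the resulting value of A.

do(E=2) replaces the equation E = max(Y, B) + 6 with the constant E = 2.
C = -B - 4  [with B=0]  = -4
A = max(E, C) - 3  [with E=2, C=-4]  = -1

-1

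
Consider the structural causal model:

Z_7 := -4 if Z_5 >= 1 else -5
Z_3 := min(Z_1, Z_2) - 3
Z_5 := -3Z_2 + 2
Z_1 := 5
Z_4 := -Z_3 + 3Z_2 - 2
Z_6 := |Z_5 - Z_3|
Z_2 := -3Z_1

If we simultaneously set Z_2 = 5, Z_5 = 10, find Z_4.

The joint intervention fixes Z_2 = 5, Z_5 = 10, removing each variable's own equation.
Z_3 = min(Z_1, Z_2) - 3  [with Z_1=5, Z_2=5]  = 2
Z_4 = -Z_3 + 3Z_2 - 2  [with Z_3=2, Z_2=5]  = 11

11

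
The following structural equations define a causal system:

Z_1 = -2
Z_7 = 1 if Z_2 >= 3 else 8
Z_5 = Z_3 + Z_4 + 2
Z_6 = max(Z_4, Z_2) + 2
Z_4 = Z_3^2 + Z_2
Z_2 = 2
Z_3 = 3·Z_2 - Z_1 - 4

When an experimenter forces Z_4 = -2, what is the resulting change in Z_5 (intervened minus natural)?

-20

Intervening sets Z_4 = -2 and removes its equation (Z_4 = Z_3^2 + Z_2).
Z_3 = 3·Z_2 - Z_1 - 4  [with Z_2=2, Z_1=-2]  = 4
Z_5 = Z_3 + Z_4 + 2  [with Z_3=4, Z_4=-2]  = 4
Without intervention: Z_3 = 3·Z_2 - Z_1 - 4  [with Z_2=2, Z_1=-2]  = 4; Z_4 = Z_3^2 + Z_2  [with Z_3=4, Z_2=2]  = 18; Z_5 = Z_3 + Z_4 + 2  [with Z_3=4, Z_4=18]  = 24.
Change = 4 − 24 = -20.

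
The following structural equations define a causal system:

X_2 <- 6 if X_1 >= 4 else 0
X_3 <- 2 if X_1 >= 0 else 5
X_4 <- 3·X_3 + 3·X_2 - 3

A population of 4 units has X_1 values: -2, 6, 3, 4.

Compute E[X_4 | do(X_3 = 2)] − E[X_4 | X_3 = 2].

Every unit gets X_3=2 under the intervention. X_4 values become 3, 21, 3, 21; E[X_4|do(X_3=2)] = 12.
Observing X_3=2 restricts to units where X_3's equation naturally yields 2: X_1 ∈ {6, 3, 4}. In that subpopulation X_4 = 21, 3, 21, mean 15.
Difference = 12 − 15 = -3.

-3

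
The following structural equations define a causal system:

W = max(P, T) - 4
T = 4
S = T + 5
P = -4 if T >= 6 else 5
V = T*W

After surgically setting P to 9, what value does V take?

do(P=9) replaces the equation P = -4 if T >= 6 else 5 with the constant P = 9.
W = max(P, T) - 4  [with P=9, T=4]  = 5
V = T*W  [with T=4, W=5]  = 20

20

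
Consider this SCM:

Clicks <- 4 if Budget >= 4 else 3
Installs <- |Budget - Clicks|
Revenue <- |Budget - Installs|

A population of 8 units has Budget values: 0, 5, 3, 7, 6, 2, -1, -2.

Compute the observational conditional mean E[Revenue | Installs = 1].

Conditioning on Installs=1 selects the 2 unit(s) with Budget ∈ {5, 2}. Their Revenue values: 4, 1. Mean = 2.5.

2.5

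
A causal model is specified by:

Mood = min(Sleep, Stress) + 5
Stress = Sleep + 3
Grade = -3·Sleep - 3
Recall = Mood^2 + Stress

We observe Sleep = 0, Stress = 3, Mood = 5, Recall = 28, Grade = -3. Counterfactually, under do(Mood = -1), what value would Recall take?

The intervention breaks the incoming arrows to Mood: Mood = min(Sleep, Stress) + 5 no longer applies, and Mood = -1.
Stress = Sleep + 3  [with Sleep=0]  = 3
Recall = Mood^2 + Stress  [with Mood=-1, Stress=3]  = 4

4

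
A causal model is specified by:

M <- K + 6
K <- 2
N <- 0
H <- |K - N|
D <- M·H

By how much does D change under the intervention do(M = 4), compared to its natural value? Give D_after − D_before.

-8

do(M=4) replaces the equation M <- K + 6 with the constant M = 4.
H = |K - N|  [with K=2, N=0]  = 2
D = M·H  [with M=4, H=2]  = 8
Without intervention: M = K + 6  [with K=2]  = 8; H = |K - N|  [with K=2, N=0]  = 2; D = M·H  [with M=8, H=2]  = 16.
Change = 8 − 16 = -8.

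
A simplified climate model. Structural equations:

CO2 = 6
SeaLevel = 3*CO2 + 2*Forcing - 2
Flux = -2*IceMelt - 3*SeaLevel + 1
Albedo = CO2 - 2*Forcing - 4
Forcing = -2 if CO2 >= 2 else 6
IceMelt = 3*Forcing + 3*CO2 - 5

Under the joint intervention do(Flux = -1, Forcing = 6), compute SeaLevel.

28

The joint intervention fixes Flux = -1, Forcing = 6, removing each variable's own equation.
SeaLevel = 3*CO2 + 2*Forcing - 2  [with CO2=6, Forcing=6]  = 28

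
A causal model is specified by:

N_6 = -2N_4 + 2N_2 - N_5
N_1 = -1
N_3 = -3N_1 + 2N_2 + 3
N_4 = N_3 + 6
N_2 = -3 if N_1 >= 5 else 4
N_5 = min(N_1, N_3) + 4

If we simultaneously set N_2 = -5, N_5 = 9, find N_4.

2

The joint intervention fixes N_2 = -5, N_5 = 9, removing each variable's own equation.
N_3 = -3N_1 + 2N_2 + 3  [with N_1=-1, N_2=-5]  = -4
N_4 = N_3 + 6  [with N_3=-4]  = 2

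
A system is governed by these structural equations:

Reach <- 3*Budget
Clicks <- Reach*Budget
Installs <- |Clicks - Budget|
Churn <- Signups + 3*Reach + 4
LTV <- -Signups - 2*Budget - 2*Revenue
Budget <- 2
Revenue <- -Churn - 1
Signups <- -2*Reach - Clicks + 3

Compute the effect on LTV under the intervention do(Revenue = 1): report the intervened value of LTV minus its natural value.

-6

do(Revenue=1) replaces the equation Revenue <- -Churn - 1 with the constant Revenue = 1.
Reach = 3*Budget  [with Budget=2]  = 6
Clicks = Reach*Budget  [with Reach=6, Budget=2]  = 12
Signups = -2*Reach - Clicks + 3  [with Reach=6, Clicks=12]  = -21
LTV = -Signups - 2*Budget - 2*Revenue  [with Signups=-21, Budget=2, Revenue=1]  = 15
Without intervention: Reach = 3*Budget  [with Budget=2]  = 6; Clicks = Reach*Budget  [with Reach=6, Budget=2]  = 12; Signups = -2*Reach - Clicks + 3  [with Reach=6, Clicks=12]  = -21; Churn = Signups + 3*Reach + 4  [with Signups=-21, Reach=6]  = 1; Revenue = -Churn - 1  [with Churn=1]  = -2; LTV = -Signups - 2*Budget - 2*Revenue  [with Signups=-21, Budget=2, Revenue=-2]  = 21.
Change = 15 − 21 = -6.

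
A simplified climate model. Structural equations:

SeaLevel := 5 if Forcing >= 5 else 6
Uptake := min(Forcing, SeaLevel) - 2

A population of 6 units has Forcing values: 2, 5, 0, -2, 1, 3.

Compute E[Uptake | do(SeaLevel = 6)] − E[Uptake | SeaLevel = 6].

The intervention sets SeaLevel=6 in all 6 units regardless of Forcing. Recomputing Uptake per unit gives 0, 3, -2, -4, -1, 1; average -0.5.
Observing SeaLevel=6 restricts to units where SeaLevel's equation naturally yields 6: Forcing ∈ {2, 0, -2, 1, 3}. In that subpopulation Uptake = 0, -2, -4, -1, 1, mean -1.2.
Difference = -0.5 − (-1.2) = 0.7.

0.7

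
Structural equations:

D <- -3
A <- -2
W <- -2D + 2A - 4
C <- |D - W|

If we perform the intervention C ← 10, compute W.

Under do(C=10), the mechanism C <- |D - W| is discarded; C is fixed at 10.
Since W is not a descendant of the intervened variable, it is unaffected.
W = -2D + 2A - 4  [with D=-3, A=-2]  = -2

-2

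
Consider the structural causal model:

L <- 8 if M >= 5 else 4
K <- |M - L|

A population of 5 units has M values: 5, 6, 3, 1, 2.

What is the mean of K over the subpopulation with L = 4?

Conditioning on L=4 selects the 3 unit(s) with M ∈ {3, 1, 2}. Their K values: 1, 3, 2. Mean = 2.

2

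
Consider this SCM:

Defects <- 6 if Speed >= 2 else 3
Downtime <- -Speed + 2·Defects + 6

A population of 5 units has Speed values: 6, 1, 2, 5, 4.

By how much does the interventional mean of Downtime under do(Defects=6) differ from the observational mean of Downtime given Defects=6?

0.65

The intervention sets Defects=6 in all 5 units regardless of Speed. Recomputing Downtime per unit gives 12, 17, 16, 13, 14; average 14.4.
E[Downtime|Defects=6] averages over only the 4 units with Defects=6 (Speed = 6, 2, 5, 4): Downtime = 12, 16, 13, 14, mean 13.75.
Difference = 14.4 − 13.75 = 0.65.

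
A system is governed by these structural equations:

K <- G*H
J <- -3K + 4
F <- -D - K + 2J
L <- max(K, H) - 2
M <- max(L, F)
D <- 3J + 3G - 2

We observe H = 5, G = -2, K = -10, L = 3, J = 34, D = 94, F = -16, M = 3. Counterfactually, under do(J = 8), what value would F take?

10

Under do(J=8), the mechanism J <- -3K + 4 is discarded; J is fixed at 8.
K = G*H  [with G=-2, H=5]  = -10
D = 3J + 3G - 2  [with J=8, G=-2]  = 16
F = -D - K + 2J  [with D=16, K=-10, J=8]  = 10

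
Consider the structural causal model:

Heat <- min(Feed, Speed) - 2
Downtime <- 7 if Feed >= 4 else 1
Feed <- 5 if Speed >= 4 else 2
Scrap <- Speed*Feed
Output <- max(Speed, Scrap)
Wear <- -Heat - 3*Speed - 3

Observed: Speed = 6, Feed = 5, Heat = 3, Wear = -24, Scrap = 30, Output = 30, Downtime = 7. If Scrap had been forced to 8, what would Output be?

The intervention breaks the incoming arrows to Scrap: Scrap <- Speed*Feed no longer applies, and Scrap = 8.
Output = max(Speed, Scrap)  [with Speed=6, Scrap=8]  = 8

8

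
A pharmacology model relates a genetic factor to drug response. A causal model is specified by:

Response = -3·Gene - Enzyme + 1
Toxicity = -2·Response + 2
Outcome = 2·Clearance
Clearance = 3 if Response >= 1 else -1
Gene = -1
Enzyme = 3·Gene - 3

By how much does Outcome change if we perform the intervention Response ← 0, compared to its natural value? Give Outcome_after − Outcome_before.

-8

The intervention breaks the incoming arrows to Response: Response = -3·Gene - Enzyme + 1 no longer applies, and Response = 0.
Clearance = 3 if Response >= 1 else -1  [with Response=0]  = -1
Outcome = 2·Clearance  [with Clearance=-1]  = -2
Without intervention: Enzyme = 3·Gene - 3  [with Gene=-1]  = -6; Response = -3·Gene - Enzyme + 1  [with Gene=-1, Enzyme=-6]  = 10; Clearance = 3 if Response >= 1 else -1  [with Response=10]  = 3; Outcome = 2·Clearance  [with Clearance=3]  = 6.
Change = -2 − 6 = -8.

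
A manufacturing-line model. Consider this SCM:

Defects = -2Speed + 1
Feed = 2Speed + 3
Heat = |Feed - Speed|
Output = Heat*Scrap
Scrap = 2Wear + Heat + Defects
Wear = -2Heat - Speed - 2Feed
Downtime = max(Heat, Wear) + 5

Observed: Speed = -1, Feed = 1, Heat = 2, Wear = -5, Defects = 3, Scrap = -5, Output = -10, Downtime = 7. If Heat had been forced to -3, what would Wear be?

The intervention breaks the incoming arrows to Heat: Heat = |Feed - Speed| no longer applies, and Heat = -3.
Feed = 2Speed + 3  [with Speed=-1]  = 1
Wear = -2Heat - Speed - 2Feed  [with Heat=-3, Speed=-1, Feed=1]  = 5

5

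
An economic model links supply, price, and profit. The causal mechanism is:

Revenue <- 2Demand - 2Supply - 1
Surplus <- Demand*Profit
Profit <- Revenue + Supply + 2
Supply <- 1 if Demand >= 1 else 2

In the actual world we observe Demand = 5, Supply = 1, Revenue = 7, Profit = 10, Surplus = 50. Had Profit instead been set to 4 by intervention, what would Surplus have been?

20

Intervening sets Profit = 4 and removes its equation (Profit <- Revenue + Supply + 2).
Surplus = Demand*Profit  [with Demand=5, Profit=4]  = 20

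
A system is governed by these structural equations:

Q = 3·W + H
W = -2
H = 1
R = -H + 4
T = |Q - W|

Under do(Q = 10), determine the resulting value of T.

12

do(Q=10) replaces the equation Q = 3·W + H with the constant Q = 10.
T = |Q - W|  [with Q=10, W=-2]  = 12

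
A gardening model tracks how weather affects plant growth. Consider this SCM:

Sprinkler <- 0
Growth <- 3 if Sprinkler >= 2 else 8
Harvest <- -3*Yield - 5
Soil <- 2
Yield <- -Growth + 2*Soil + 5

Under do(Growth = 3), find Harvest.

-23

do(Growth=3) replaces the equation Growth <- 3 if Sprinkler >= 2 else 8 with the constant Growth = 3.
Yield = -Growth + 2*Soil + 5  [with Growth=3, Soil=2]  = 6
Harvest = -3*Yield - 5  [with Yield=6]  = -23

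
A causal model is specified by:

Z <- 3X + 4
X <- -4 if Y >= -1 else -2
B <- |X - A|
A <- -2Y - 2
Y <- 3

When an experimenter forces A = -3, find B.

Under do(A=-3), the mechanism A <- -2Y - 2 is discarded; A is fixed at -3.
X = -4 if Y >= -1 else -2  [with Y=3]  = -4
B = |X - A|  [with X=-4, A=-3]  = 1

1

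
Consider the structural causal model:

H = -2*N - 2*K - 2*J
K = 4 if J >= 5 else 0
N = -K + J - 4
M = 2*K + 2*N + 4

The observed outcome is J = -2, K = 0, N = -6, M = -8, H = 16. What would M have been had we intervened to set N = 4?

12

The intervention breaks the incoming arrows to N: N = -K + J - 4 no longer applies, and N = 4.
K = 4 if J >= 5 else 0  [with J=-2]  = 0
M = 2*K + 2*N + 4  [with K=0, N=4]  = 12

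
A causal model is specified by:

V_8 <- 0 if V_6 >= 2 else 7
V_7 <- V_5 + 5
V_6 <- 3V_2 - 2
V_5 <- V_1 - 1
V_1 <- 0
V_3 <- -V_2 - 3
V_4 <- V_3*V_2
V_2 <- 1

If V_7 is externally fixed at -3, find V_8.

do(V_7=-3) replaces the equation V_7 <- V_5 + 5 with the constant V_7 = -3.
V_8 is not downstream of the intervention, so its value is determined by the original equations.
V_6 = 3V_2 - 2  [with V_2=1]  = 1
V_8 = 0 if V_6 >= 2 else 7  [with V_6=1]  = 7

7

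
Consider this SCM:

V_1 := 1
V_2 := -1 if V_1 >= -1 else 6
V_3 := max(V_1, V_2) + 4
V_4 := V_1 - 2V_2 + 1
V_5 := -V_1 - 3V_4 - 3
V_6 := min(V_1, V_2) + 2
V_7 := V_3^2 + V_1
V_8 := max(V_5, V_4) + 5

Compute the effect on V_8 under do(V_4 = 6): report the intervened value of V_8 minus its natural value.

do(V_4=6) replaces the equation V_4 := V_1 - 2V_2 + 1 with the constant V_4 = 6.
V_5 = -V_1 - 3V_4 - 3  [with V_1=1, V_4=6]  = -22
V_8 = max(V_5, V_4) + 5  [with V_5=-22, V_4=6]  = 11
Without intervention: V_2 = -1 if V_1 >= -1 else 6  [with V_1=1]  = -1; V_4 = V_1 - 2V_2 + 1  [with V_1=1, V_2=-1]  = 4; V_5 = -V_1 - 3V_4 - 3  [with V_1=1, V_4=4]  = -16; V_8 = max(V_5, V_4) + 5  [with V_5=-16, V_4=4]  = 9.
Change = 11 − 9 = 2.

2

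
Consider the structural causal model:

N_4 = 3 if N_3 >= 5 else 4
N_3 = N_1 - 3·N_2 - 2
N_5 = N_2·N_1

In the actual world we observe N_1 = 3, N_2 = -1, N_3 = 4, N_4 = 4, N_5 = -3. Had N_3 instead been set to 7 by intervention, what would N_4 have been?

3

The intervention breaks the incoming arrows to N_3: N_3 = N_1 - 3·N_2 - 2 no longer applies, and N_3 = 7.
N_4 = 3 if N_3 >= 5 else 4  [with N_3=7]  = 3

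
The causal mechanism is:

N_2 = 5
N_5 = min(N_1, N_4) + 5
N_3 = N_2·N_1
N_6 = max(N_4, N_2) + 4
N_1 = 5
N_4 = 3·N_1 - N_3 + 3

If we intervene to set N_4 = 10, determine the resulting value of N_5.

10

Intervening sets N_4 = 10 and removes its equation (N_4 = 3·N_1 - N_3 + 3).
N_5 = min(N_1, N_4) + 5  [with N_1=5, N_4=10]  = 10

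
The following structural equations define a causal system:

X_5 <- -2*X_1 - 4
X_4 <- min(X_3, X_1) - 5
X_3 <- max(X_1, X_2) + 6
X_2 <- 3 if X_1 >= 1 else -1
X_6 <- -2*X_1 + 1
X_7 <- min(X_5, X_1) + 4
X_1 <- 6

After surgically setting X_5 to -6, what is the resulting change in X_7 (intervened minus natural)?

10

Under do(X_5=-6), the mechanism X_5 <- -2*X_1 - 4 is discarded; X_5 is fixed at -6.
X_7 = min(X_5, X_1) + 4  [with X_5=-6, X_1=6]  = -2
Without intervention: X_5 = -2*X_1 - 4  [with X_1=6]  = -16; X_7 = min(X_5, X_1) + 4  [with X_5=-16, X_1=6]  = -12.
Change = -2 − (-12) = 10.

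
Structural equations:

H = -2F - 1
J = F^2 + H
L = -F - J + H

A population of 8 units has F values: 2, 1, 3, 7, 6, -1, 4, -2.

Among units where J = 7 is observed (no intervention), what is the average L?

-11

Observing J=7 restricts to units where J's equation naturally yields 7: F ∈ {4, -2}. In that subpopulation L = -20, -2, mean -11.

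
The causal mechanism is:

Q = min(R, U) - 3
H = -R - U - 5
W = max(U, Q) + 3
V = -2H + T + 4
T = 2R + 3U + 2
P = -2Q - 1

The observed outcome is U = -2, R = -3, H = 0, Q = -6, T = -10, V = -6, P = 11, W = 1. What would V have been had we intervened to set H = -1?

-4

The intervention breaks the incoming arrows to H: H = -R - U - 5 no longer applies, and H = -1.
T = 2R + 3U + 2  [with R=-3, U=-2]  = -10
V = -2H + T + 4  [with H=-1, T=-10]  = -4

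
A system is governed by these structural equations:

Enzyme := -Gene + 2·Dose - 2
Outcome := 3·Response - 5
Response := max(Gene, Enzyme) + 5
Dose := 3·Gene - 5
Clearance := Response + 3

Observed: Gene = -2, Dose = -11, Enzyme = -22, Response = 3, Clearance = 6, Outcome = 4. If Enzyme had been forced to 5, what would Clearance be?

do(Enzyme=5) replaces the equation Enzyme := -Gene + 2·Dose - 2 with the constant Enzyme = 5.
Response = max(Gene, Enzyme) + 5  [with Gene=-2, Enzyme=5]  = 10
Clearance = Response + 3  [with Response=10]  = 13

13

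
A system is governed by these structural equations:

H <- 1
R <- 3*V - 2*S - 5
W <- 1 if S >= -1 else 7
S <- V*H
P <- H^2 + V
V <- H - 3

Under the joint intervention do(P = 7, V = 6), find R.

Setting P = 7, V = 6 by intervention discards those variables' equations.
S = V*H  [with V=6, H=1]  = 6
R = 3*V - 2*S - 5  [with V=6, S=6]  = 1

1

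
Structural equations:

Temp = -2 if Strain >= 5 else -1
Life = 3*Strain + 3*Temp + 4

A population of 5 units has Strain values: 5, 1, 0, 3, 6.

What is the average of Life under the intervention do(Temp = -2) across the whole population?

Every unit gets Temp=-2 under the intervention. Life values become 13, 1, -2, 7, 16; E[Life|do(Temp=-2)] = 7.

7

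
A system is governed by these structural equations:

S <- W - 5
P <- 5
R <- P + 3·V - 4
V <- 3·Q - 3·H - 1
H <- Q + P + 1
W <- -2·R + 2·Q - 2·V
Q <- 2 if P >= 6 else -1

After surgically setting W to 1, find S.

Intervening sets W = 1 and removes its equation (W <- -2·R + 2·Q - 2·V).
S = W - 5  [with W=1]  = -4

-4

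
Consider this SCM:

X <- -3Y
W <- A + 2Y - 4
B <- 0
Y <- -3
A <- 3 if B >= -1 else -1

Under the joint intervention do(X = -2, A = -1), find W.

Setting X = -2, A = -1 by intervention discards those variables' equations.
W = A + 2Y - 4  [with A=-1, Y=-3]  = -11

-11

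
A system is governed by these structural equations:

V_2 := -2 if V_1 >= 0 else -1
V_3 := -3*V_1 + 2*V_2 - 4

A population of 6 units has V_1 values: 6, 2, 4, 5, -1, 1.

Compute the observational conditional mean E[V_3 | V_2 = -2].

E[V_3|V_2=-2] averages over only the 5 units with V_2=-2 (V_1 = 6, 2, 4, 5, 1): V_3 = -26, -14, -20, -23, -11, mean -18.8.

-18.8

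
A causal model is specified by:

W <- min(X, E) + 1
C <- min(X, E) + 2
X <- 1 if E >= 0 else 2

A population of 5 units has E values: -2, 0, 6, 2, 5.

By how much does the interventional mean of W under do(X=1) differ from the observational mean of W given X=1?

-0.55

Under do(X=1), X's equation is replaced by X=1 for every unit. Per-unit W: -1, 1, 2, 2, 2. Mean = 1.2.
E[W|X=1] averages over only the 4 units with X=1 (E = 0, 6, 2, 5): W = 1, 2, 2, 2, mean 1.75.
Difference = 1.2 − 1.75 = -0.55.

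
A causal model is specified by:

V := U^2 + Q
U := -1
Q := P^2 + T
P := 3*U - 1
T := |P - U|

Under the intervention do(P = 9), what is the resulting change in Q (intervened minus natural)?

Under do(P=9), the mechanism P := 3*U - 1 is discarded; P is fixed at 9.
T = |P - U|  [with P=9, U=-1]  = 10
Q = P^2 + T  [with P=9, T=10]  = 91
Without intervention: P = 3*U - 1  [with U=-1]  = -4; T = |P - U|  [with P=-4, U=-1]  = 3; Q = P^2 + T  [with P=-4, T=3]  = 19.
Change = 91 − 19 = 72.

72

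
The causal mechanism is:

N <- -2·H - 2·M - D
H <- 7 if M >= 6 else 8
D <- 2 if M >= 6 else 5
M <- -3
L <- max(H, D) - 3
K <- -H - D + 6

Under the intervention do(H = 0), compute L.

do(H=0) replaces the equation H <- 7 if M >= 6 else 8 with the constant H = 0.
D = 2 if M >= 6 else 5  [with M=-3]  = 5
L = max(H, D) - 3  [with H=0, D=5]  = 2

2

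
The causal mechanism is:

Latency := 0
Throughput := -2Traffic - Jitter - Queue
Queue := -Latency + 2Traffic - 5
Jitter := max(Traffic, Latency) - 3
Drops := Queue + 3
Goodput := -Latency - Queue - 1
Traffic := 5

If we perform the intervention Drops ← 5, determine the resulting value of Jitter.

Intervening sets Drops = 5 and removes its equation (Drops := Queue + 3).
No directed path runs from Drops to Jitter, so Jitter keeps its natural value.
Jitter = max(Traffic, Latency) - 3  [with Traffic=5, Latency=0]  = 2

2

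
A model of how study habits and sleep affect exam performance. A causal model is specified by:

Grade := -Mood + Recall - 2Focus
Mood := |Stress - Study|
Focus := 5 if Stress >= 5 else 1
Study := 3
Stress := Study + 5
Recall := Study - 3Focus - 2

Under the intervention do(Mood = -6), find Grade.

-18

Under do(Mood=-6), the mechanism Mood := |Stress - Study| is discarded; Mood is fixed at -6.
Stress = Study + 5  [with Study=3]  = 8
Focus = 5 if Stress >= 5 else 1  [with Stress=8]  = 5
Recall = Study - 3Focus - 2  [with Study=3, Focus=5]  = -14
Grade = -Mood + Recall - 2Focus  [with Mood=-6, Recall=-14, Focus=5]  = -18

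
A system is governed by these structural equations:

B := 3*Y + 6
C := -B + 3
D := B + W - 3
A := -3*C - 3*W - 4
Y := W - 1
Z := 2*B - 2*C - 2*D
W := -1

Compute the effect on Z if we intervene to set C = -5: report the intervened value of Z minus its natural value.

Under do(C=-5), the mechanism C := -B + 3 is discarded; C is fixed at -5.
Y = W - 1  [with W=-1]  = -2
B = 3*Y + 6  [with Y=-2]  = 0
D = B + W - 3  [with B=0, W=-1]  = -4
Z = 2*B - 2*C - 2*D  [with B=0, C=-5, D=-4]  = 18
Without intervention: Y = W - 1  [with W=-1]  = -2; B = 3*Y + 6  [with Y=-2]  = 0; C = -B + 3  [with B=0]  = 3; D = B + W - 3  [with B=0, W=-1]  = -4; Z = 2*B - 2*C - 2*D  [with B=0, C=3, D=-4]  = 2.
Change = 18 − 2 = 16.

16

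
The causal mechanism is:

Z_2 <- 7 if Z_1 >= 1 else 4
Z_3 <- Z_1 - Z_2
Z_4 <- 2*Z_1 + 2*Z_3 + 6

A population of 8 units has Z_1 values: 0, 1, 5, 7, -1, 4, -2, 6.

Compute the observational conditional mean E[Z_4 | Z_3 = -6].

Conditioning on Z_3=-6 selects the 2 unit(s) with Z_1 ∈ {1, -2}. Their Z_4 values: -4, -10. Mean = -7.

-7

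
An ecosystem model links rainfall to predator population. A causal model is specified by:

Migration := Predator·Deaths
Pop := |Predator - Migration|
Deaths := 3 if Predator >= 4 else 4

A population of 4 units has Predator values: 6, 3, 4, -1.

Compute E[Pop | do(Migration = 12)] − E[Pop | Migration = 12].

0.5

Under do(Migration=12), Migration's equation is replaced by Migration=12 for every unit. Per-unit Pop: 6, 9, 8, 13. Mean = 9.
E[Pop|Migration=12] averages over only the 2 units with Migration=12 (Predator = 3, 4): Pop = 9, 8, mean 8.5.
Difference = 9 − 8.5 = 0.5.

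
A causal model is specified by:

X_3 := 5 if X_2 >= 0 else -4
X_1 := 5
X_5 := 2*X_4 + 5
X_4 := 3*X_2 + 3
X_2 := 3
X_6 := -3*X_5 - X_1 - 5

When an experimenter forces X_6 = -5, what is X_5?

29

do(X_6=-5) replaces the equation X_6 := -3*X_5 - X_1 - 5 with the constant X_6 = -5.
Since X_5 is not a descendant of the intervened variable, it is unaffected.
X_4 = 3*X_2 + 3  [with X_2=3]  = 12
X_5 = 2*X_4 + 5  [with X_4=12]  = 29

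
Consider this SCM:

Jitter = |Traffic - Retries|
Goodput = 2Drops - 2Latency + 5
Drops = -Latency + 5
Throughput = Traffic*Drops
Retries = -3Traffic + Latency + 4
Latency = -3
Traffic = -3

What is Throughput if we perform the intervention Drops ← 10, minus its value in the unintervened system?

-6

The intervention breaks the incoming arrows to Drops: Drops = -Latency + 5 no longer applies, and Drops = 10.
Throughput = Traffic*Drops  [with Traffic=-3, Drops=10]  = -30
Without intervention: Drops = -Latency + 5  [with Latency=-3]  = 8; Throughput = Traffic*Drops  [with Traffic=-3, Drops=8]  = -24.
Change = -30 − (-24) = -6.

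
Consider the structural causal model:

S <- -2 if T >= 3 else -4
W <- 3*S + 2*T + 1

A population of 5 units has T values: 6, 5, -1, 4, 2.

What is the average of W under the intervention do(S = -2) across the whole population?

Every unit gets S=-2 under the intervention. W values become 7, 5, -7, 3, -1; E[W|do(S=-2)] = 1.4.

1.4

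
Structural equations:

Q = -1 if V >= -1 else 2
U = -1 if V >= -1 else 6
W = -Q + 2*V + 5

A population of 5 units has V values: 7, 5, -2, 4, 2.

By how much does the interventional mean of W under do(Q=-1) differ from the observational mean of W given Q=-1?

-2.6

Every unit gets Q=-1 under the intervention. W values become 20, 16, 2, 14, 10; E[W|do(Q=-1)] = 12.4.
Conditioning on Q=-1 selects the 4 unit(s) with V ∈ {7, 5, 4, 2}. Their W values: 20, 16, 14, 10. Mean = 15.
Difference = 12.4 − 15 = -2.6.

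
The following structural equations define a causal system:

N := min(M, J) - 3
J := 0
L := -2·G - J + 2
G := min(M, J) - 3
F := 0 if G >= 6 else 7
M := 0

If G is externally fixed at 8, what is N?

-3

The intervention breaks the incoming arrows to G: G := min(M, J) - 3 no longer applies, and G = 8.
N is not downstream of the intervention, so its value is determined by the original equations.
N = min(M, J) - 3  [with M=0, J=0]  = -3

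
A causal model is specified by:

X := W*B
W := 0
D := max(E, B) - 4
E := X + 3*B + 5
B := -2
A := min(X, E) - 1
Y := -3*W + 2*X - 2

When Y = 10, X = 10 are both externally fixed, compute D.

The joint intervention fixes Y = 10, X = 10, removing each variable's own equation.
E = X + 3*B + 5  [with X=10, B=-2]  = 9
D = max(E, B) - 4  [with E=9, B=-2]  = 5

5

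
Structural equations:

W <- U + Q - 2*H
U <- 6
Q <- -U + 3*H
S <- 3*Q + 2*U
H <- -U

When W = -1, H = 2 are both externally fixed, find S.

12

Setting W = -1, H = 2 by intervention discards those variables' equations.
Q = -U + 3*H  [with U=6, H=2]  = 0
S = 3*Q + 2*U  [with Q=0, U=6]  = 12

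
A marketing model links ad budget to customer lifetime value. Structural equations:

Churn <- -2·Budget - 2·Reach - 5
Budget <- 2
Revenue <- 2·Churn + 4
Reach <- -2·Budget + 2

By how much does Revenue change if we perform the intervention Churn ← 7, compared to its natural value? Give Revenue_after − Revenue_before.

The intervention breaks the incoming arrows to Churn: Churn <- -2·Budget - 2·Reach - 5 no longer applies, and Churn = 7.
Revenue = 2·Churn + 4  [with Churn=7]  = 18
Without intervention: Reach = -2·Budget + 2  [with Budget=2]  = -2; Churn = -2·Budget - 2·Reach - 5  [with Budget=2, Reach=-2]  = -5; Revenue = 2·Churn + 4  [with Churn=-5]  = -6.
Change = 18 − (-6) = 24.

24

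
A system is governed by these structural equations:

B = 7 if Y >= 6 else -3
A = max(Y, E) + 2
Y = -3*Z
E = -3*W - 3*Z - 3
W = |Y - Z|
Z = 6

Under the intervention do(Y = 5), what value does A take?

Under do(Y=5), the mechanism Y = -3*Z is discarded; Y is fixed at 5.
W = |Y - Z|  [with Y=5, Z=6]  = 1
E = -3*W - 3*Z - 3  [with W=1, Z=6]  = -24
A = max(Y, E) + 2  [with Y=5, E=-24]  = 7

7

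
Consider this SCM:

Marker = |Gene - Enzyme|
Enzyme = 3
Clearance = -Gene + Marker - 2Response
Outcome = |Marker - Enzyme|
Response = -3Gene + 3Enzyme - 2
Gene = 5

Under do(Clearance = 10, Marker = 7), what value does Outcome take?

4

The joint intervention fixes Clearance = 10, Marker = 7, removing each variable's own equation.
Outcome = |Marker - Enzyme|  [with Marker=7, Enzyme=3]  = 4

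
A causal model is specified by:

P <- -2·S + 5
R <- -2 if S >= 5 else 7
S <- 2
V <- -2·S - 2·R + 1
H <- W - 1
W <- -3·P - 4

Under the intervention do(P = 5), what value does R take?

7

The intervention breaks the incoming arrows to P: P <- -2·S + 5 no longer applies, and P = 5.
Since R is not a descendant of the intervened variable, it is unaffected.
R = -2 if S >= 5 else 7  [with S=2]  = 7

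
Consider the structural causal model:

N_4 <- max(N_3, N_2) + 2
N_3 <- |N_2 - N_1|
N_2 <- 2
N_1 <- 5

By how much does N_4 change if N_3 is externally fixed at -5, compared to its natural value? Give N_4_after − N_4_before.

The intervention breaks the incoming arrows to N_3: N_3 <- |N_2 - N_1| no longer applies, and N_3 = -5.
N_4 = max(N_3, N_2) + 2  [with N_3=-5, N_2=2]  = 4
Without intervention: N_3 = |N_2 - N_1|  [with N_2=2, N_1=5]  = 3; N_4 = max(N_3, N_2) + 2  [with N_3=3, N_2=2]  = 5.
Change = 4 − 5 = -1.

-1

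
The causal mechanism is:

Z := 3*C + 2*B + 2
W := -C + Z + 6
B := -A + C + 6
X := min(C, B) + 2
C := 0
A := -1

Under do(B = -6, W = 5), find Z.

The joint intervention fixes B = -6, W = 5, removing each variable's own equation.
Z = 3*C + 2*B + 2  [with C=0, B=-6]  = -10

-10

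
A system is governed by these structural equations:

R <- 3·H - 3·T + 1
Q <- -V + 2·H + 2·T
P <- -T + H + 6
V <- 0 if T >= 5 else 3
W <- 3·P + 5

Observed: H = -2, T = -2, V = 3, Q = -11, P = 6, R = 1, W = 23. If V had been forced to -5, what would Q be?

-3

The intervention breaks the incoming arrows to V: V <- 0 if T >= 5 else 3 no longer applies, and V = -5.
Q = -V + 2·H + 2·T  [with V=-5, H=-2, T=-2]  = -3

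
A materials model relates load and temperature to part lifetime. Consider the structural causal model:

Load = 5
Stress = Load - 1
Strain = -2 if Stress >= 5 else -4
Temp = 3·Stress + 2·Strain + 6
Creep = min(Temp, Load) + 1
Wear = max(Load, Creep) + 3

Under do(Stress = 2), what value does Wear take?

Under do(Stress=2), the mechanism Stress = Load - 1 is discarded; Stress is fixed at 2.
Strain = -2 if Stress >= 5 else -4  [with Stress=2]  = -4
Temp = 3·Stress + 2·Strain + 6  [with Stress=2, Strain=-4]  = 4
Creep = min(Temp, Load) + 1  [with Temp=4, Load=5]  = 5
Wear = max(Load, Creep) + 3  [with Load=5, Creep=5]  = 8

8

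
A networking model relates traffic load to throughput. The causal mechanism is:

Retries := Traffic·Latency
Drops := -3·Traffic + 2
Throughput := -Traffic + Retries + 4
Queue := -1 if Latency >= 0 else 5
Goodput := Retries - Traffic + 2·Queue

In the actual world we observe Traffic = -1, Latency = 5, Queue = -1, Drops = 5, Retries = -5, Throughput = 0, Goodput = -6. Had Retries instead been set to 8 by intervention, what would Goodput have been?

Under do(Retries=8), the mechanism Retries := Traffic·Latency is discarded; Retries is fixed at 8.
Queue = -1 if Latency >= 0 else 5  [with Latency=5]  = -1
Goodput = Retries - Traffic + 2·Queue  [with Retries=8, Traffic=-1, Queue=-1]  = 7

7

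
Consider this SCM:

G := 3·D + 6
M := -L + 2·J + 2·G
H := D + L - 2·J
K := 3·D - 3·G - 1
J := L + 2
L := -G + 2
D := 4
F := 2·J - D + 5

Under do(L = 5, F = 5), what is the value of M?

45

Under do(L = 5, F = 5), each intervened variable's structural equation is replaced by its fixed value.
G = 3·D + 6  [with D=4]  = 18
J = L + 2  [with L=5]  = 7
M = -L + 2·J + 2·G  [with L=5, J=7, G=18]  = 45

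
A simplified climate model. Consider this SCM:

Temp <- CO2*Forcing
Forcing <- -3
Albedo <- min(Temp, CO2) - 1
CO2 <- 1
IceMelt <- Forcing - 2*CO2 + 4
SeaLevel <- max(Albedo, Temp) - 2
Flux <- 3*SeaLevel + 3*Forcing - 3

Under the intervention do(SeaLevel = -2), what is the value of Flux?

-18

Intervening sets SeaLevel = -2 and removes its equation (SeaLevel <- max(Albedo, Temp) - 2).
Flux = 3*SeaLevel + 3*Forcing - 3  [with SeaLevel=-2, Forcing=-3]  = -18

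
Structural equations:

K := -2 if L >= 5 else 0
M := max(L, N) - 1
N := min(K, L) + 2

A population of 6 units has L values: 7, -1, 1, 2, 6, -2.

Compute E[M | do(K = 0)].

Every unit gets K=0 under the intervention. M values become 6, 0, 1, 1, 5, -1; E[M|do(K=0)] = 2.

2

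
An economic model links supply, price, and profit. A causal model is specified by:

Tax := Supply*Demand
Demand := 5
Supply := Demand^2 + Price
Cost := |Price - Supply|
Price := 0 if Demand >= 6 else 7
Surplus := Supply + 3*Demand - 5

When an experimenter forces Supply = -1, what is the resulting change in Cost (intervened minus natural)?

-17

The intervention breaks the incoming arrows to Supply: Supply := Demand^2 + Price no longer applies, and Supply = -1.
Price = 0 if Demand >= 6 else 7  [with Demand=5]  = 7
Cost = |Price - Supply|  [with Price=7, Supply=-1]  = 8
Without intervention: Price = 0 if Demand >= 6 else 7  [with Demand=5]  = 7; Supply = Demand^2 + Price  [with Demand=5, Price=7]  = 32; Cost = |Price - Supply|  [with Price=7, Supply=32]  = 25.
Change = 8 − 25 = -17.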